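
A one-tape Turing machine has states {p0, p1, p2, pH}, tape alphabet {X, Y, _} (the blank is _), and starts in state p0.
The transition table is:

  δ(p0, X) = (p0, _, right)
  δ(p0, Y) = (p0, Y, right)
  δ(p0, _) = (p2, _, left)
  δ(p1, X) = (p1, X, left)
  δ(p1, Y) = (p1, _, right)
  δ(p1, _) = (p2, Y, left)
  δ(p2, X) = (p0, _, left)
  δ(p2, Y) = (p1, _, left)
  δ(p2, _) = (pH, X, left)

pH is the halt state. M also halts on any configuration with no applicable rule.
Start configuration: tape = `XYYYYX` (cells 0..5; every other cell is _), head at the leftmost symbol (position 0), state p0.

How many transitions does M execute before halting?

8

state=p0 head=0 tape=[X]YYYYX_   (p0,X)→(p0,_,right)
state=p0 head=1 tape=_[Y]YYYX_   (p0,Y)→(p0,Y,right)
state=p0 head=2 tape=_Y[Y]YYX_   (p0,Y)→(p0,Y,right)
state=p0 head=3 tape=_YY[Y]YX_   (p0,Y)→(p0,Y,right)
state=p0 head=4 tape=_YYY[Y]X_   (p0,Y)→(p0,Y,right)
state=p0 head=5 tape=_YYYY[X]_   (p0,X)→(p0,_,right)
state=p0 head=6 tape=_YYYY_[_]   (p0,_)→(p2,_,left)
state=p2 head=5 tape=_YYYY[_]_   (p2,_)→(pH,X,left)
state=pH head=4 tape=_YYY[Y]X_
M halts after 8 transitions.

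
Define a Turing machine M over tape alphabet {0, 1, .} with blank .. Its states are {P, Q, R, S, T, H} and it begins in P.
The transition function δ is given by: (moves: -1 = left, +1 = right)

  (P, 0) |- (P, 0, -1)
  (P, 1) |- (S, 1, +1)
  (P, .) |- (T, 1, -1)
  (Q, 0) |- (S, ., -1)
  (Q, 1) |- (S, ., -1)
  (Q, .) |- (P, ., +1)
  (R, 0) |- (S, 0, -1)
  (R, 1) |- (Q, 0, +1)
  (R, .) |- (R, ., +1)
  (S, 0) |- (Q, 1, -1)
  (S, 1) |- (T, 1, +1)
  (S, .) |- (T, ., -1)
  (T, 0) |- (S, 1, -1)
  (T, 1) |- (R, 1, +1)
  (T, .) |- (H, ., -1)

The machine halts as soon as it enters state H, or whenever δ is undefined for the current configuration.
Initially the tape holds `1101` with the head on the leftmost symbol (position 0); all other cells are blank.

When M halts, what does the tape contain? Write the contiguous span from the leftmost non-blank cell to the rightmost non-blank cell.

P | [1]101..   read 1 → write 1, move +1, go to S
S | 1[1]01..   read 1 → write 1, move +1, go to T
T | 11[0]1..   read 0 → write 1, move -1, go to S
S | 1[1]11..   read 1 → write 1, move +1, go to T
T | 11[1]1..   read 1 → write 1, move +1, go to R
R | 111[1]..   read 1 → write 0, move +1, go to Q
Q | 1110[.].   read . → write ., move +1, go to P
P | 1110.[.]   read . → write 1, move -1, go to T
T | 1110[.]1   read . → write ., move -1, go to H
H | 111[0].1
The non-blank tape span at halt is 1110.1.

1110.1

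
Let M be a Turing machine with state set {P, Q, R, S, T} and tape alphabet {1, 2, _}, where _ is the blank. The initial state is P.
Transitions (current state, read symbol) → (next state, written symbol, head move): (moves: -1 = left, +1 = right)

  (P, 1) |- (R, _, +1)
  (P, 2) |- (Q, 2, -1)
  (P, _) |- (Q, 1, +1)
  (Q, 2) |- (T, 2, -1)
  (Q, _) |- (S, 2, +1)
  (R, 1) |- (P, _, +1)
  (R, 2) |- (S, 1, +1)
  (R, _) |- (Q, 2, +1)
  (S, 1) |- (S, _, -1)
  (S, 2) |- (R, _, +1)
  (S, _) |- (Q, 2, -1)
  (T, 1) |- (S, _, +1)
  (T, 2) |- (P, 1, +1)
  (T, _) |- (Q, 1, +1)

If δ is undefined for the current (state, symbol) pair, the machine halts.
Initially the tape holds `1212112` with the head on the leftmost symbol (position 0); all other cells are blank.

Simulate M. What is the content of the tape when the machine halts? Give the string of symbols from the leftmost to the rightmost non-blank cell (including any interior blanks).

P | _[1]212112_   read 1 → write _, move +1, go to R
R | __[2]12112_   read 2 → write 1, move +1, go to S
S | __1[1]2112_   read 1 → write _, move -1, go to S
S | __[1]_2112_   read 1 → write _, move -1, go to S
S | _[_]__2112_   read _ → write 2, move -1, go to Q
Q | [_]2__2112_   read _ → write 2, move +1, go to S
S | 2[2]__2112_   read 2 → write _, move +1, go to R
R | 2_[_]_2112_   read _ → write 2, move +1, go to Q
Q | 2_2[_]2112_   read _ → write 2, move +1, go to S
S | 2_22[2]112_   read 2 → write _, move +1, go to R
R | 2_22_[1]12_   read 1 → write _, move +1, go to P
P | 2_22__[1]2_   read 1 → write _, move +1, go to R
R | 2_22___[2]_   read 2 → write 1, move +1, go to S
S | 2_22___1[_]   read _ → write 2, move -1, go to Q
Q | 2_22___[1]2
The non-blank tape span at halt is 2_22___12.

2_22___12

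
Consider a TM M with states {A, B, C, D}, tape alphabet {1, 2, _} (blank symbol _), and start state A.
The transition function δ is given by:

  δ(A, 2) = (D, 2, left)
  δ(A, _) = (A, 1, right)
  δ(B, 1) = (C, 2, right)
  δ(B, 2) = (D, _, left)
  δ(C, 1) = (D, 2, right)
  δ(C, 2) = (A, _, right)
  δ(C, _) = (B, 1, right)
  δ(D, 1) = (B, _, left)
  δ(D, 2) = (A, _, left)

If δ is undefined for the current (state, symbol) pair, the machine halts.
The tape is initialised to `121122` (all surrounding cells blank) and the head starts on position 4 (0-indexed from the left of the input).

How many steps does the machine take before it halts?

state=A head=4 tape=1211[2]2   (A,2)→(D,2,left)
state=D head=3 tape=121[1]22   (D,1)→(B,_,left)
state=B head=2 tape=12[1]_22   (B,1)→(C,2,right)
state=C head=3 tape=122[_]22   (C,_)→(B,1,right)
state=B head=4 tape=1221[2]2   (B,2)→(D,_,left)
state=D head=3 tape=122[1]_2   (D,1)→(B,_,left)
state=B head=2 tape=12[2]__2   (B,2)→(D,_,left)
state=D head=1 tape=1[2]___2   (D,2)→(A,_,left)
state=A head=0 tape=[1]____2
M halts after 8 transitions.

8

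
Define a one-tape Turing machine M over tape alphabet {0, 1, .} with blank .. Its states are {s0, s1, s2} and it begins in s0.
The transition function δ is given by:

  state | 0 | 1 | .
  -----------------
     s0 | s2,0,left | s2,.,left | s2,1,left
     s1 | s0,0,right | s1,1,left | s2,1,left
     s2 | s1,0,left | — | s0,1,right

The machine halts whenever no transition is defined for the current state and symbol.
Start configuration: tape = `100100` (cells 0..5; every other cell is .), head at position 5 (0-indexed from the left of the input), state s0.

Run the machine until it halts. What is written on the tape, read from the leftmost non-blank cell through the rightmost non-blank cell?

s0 | ..10010[0]   read 0 → write 0, move left, go to s2
s2 | ..1001[0]0   read 0 → write 0, move left, go to s1
s1 | ..100[1]00   read 1 → write 1, move left, go to s1
s1 | ..10[0]100   read 0 → write 0, move right, go to s0
s0 | ..100[1]00   read 1 → write ., move left, go to s2
s2 | ..10[0].00   read 0 → write 0, move left, go to s1
s1 | ..1[0]0.00   read 0 → write 0, move right, go to s0
s0 | ..10[0].00   read 0 → write 0, move left, go to s2
s2 | ..1[0]0.00   read 0 → write 0, move left, go to s1
s1 | ..[1]00.00   read 1 → write 1, move left, go to s1
s1 | .[.]100.00   read . → write 1, move left, go to s2
s2 | [.]1100.00   read . → write 1, move right, go to s0
s0 | 1[1]100.00   read 1 → write ., move left, go to s2
s2 | [1].100.00
The non-blank tape span at halt is 1.100.00.

1.100.00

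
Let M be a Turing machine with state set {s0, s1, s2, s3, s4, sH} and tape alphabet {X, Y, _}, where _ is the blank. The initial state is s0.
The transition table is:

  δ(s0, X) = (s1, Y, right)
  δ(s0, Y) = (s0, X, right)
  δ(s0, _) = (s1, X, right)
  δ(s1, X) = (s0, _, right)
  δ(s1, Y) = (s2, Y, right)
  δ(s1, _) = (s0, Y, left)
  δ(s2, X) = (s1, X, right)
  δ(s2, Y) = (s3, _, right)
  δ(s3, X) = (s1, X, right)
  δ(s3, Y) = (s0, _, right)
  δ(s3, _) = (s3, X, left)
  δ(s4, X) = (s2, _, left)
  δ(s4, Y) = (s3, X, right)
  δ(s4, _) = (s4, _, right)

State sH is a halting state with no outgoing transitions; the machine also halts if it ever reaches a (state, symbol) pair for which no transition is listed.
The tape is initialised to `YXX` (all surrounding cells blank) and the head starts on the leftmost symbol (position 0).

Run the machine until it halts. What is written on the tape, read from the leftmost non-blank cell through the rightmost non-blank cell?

state=s0 head=0 tape=[Y]XX___   (s0,Y)→(s0,X,right)
state=s0 head=1 tape=X[X]X___   (s0,X)→(s1,Y,right)
state=s1 head=2 tape=XY[X]___   (s1,X)→(s0,_,right)
state=s0 head=3 tape=XY_[_]__   (s0,_)→(s1,X,right)
state=s1 head=4 tape=XY_X[_]_   (s1,_)→(s0,Y,left)
state=s0 head=3 tape=XY_[X]Y_   (s0,X)→(s1,Y,right)
state=s1 head=4 tape=XY_Y[Y]_   (s1,Y)→(s2,Y,right)
state=s2 head=5 tape=XY_YY[_]
The non-blank tape span at halt is XY_YY.

XY_YY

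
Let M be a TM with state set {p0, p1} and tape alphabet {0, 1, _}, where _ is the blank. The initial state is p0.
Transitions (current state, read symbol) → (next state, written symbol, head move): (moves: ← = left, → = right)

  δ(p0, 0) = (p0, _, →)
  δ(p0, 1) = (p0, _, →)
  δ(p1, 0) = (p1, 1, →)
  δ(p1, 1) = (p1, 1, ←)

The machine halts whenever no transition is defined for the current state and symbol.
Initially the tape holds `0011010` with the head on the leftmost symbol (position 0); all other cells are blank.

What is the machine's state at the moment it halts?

state=p0 head=0 tape=[0]011010_   (p0,0)→(p0,_,→)
state=p0 head=1 tape=_[0]11010_   (p0,0)→(p0,_,→)
state=p0 head=2 tape=__[1]1010_   (p0,1)→(p0,_,→)
state=p0 head=3 tape=___[1]010_   (p0,1)→(p0,_,→)
state=p0 head=4 tape=____[0]10_   (p0,0)→(p0,_,→)
state=p0 head=5 tape=_____[1]0_   (p0,1)→(p0,_,→)
state=p0 head=6 tape=______[0]_   (p0,0)→(p0,_,→)
state=p0 head=7 tape=_______[_]
No transition is defined for (p0, _); M halts in state p0.

p0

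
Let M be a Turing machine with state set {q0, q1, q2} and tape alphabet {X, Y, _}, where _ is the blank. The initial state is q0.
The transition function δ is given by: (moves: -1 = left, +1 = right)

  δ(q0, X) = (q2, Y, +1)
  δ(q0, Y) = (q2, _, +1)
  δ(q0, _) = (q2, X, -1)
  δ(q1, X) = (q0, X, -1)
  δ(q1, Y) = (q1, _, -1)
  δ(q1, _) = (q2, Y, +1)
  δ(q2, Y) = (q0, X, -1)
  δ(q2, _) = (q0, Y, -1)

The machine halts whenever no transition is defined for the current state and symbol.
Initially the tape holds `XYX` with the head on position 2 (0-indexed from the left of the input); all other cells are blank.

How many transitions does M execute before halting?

state=q0 head=2 tape=XY[X]_   (q0,X)→(q2,Y,+1)
state=q2 head=3 tape=XYY[_]   (q2,_)→(q0,Y,-1)
state=q0 head=2 tape=XY[Y]Y   (q0,Y)→(q2,_,+1)
state=q2 head=3 tape=XY_[Y]   (q2,Y)→(q0,X,-1)
state=q0 head=2 tape=XY[_]X   (q0,_)→(q2,X,-1)
state=q2 head=1 tape=X[Y]XX   (q2,Y)→(q0,X,-1)
state=q0 head=0 tape=[X]XXX   (q0,X)→(q2,Y,+1)
state=q2 head=1 tape=Y[X]XX
M halts after 7 transitions.

7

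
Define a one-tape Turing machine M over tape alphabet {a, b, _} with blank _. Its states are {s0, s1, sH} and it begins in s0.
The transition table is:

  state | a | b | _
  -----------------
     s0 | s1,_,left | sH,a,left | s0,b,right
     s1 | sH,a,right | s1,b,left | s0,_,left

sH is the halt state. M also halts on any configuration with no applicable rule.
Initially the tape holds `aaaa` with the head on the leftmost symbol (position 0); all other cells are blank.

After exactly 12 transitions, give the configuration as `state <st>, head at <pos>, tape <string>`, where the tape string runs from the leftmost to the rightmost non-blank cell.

state s0, head at -2, tape bbbbb_aa

state=s0 head=0 tape=____[a]aaa   (s0,a)→(s1,_,left)
state=s1 head=-1 tape=___[_]_aaa   (s1,_)→(s0,_,left)
state=s0 head=-2 tape=__[_]__aaa   (s0,_)→(s0,b,right)
state=s0 head=-1 tape=__b[_]_aaa   (s0,_)→(s0,b,right)
state=s0 head=0 tape=__bb[_]aaa   (s0,_)→(s0,b,right)
state=s0 head=1 tape=__bbb[a]aa   (s0,a)→(s1,_,left)
state=s1 head=0 tape=__bb[b]_aa   (s1,b)→(s1,b,left)
state=s1 head=-1 tape=__b[b]b_aa   (s1,b)→(s1,b,left)
state=s1 head=-2 tape=__[b]bb_aa   (s1,b)→(s1,b,left)
state=s1 head=-3 tape=_[_]bbb_aa   (s1,_)→(s0,_,left)
state=s0 head=-4 tape=[_]_bbb_aa   (s0,_)→(s0,b,right)
state=s0 head=-3 tape=b[_]bbb_aa   (s0,_)→(s0,b,right)
state=s0 head=-2 tape=bb[b]bb_aa
After 12 steps: state s0, head at -2, tape bbbbb_aa.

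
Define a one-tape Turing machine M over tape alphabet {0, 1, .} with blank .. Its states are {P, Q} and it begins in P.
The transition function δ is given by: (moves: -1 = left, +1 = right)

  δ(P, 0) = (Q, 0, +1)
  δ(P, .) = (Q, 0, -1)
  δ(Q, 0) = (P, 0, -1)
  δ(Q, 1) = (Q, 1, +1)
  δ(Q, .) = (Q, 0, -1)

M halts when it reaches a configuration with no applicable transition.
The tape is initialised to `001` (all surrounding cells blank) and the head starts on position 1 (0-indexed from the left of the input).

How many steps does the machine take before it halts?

5

state=P head=1 tape=0[0]1.   (P,0)→(Q,0,+1)
state=Q head=2 tape=00[1].   (Q,1)→(Q,1,+1)
state=Q head=3 tape=001[.]   (Q,.)→(Q,0,-1)
state=Q head=2 tape=00[1]0   (Q,1)→(Q,1,+1)
state=Q head=3 tape=001[0]   (Q,0)→(P,0,-1)
state=P head=2 tape=00[1]0
M halts after 5 transitions.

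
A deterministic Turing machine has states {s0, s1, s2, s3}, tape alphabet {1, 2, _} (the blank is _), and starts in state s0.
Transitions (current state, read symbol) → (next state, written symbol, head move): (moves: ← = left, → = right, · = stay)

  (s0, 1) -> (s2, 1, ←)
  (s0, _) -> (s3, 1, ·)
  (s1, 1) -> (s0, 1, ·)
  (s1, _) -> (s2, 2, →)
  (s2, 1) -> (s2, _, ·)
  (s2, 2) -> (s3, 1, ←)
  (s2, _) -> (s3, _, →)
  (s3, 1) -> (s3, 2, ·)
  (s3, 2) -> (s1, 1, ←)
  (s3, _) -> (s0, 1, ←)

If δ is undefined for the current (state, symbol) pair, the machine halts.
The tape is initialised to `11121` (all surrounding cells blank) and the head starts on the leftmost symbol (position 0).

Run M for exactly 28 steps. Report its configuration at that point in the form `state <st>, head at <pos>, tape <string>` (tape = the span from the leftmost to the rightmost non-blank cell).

state s3, head at 4, tape 2222211

state=s0 head=0 tape=_[1]1121_   (s0,1)→(s2,1,←)
state=s2 head=-1 tape=[_]11121_   (s2,_)→(s3,_,→)
state=s3 head=0 tape=_[1]1121_   (s3,1)→(s3,2,·)
state=s3 head=0 tape=_[2]1121_   (s3,2)→(s1,1,←)
state=s1 head=-1 tape=[_]11121_   (s1,_)→(s2,2,→)
state=s2 head=0 tape=2[1]1121_   (s2,1)→(s2,_,·)
state=s2 head=0 tape=2[_]1121_   (s2,_)→(s3,_,→)
state=s3 head=1 tape=2_[1]121_   (s3,1)→(s3,2,·)
state=s3 head=1 tape=2_[2]121_   (s3,2)→(s1,1,←)
state=s1 head=0 tape=2[_]1121_   (s1,_)→(s2,2,→)
state=s2 head=1 tape=22[1]121_   (s2,1)→(s2,_,·)
state=s2 head=1 tape=22[_]121_   (s2,_)→(s3,_,→)
state=s3 head=2 tape=22_[1]21_   (s3,1)→(s3,2,·)
state=s3 head=2 tape=22_[2]21_   (s3,2)→(s1,1,←)
state=s1 head=1 tape=22[_]121_   (s1,_)→(s2,2,→)
state=s2 head=2 tape=222[1]21_   (s2,1)→(s2,_,·)
state=s2 head=2 tape=222[_]21_   (s2,_)→(s3,_,→)
state=s3 head=3 tape=222_[2]1_   (s3,2)→(s1,1,←)
state=s1 head=2 tape=222[_]11_   (s1,_)→(s2,2,→)
state=s2 head=3 tape=2222[1]1_   (s2,1)→(s2,_,·)
state=s2 head=3 tape=2222[_]1_   (s2,_)→(s3,_,→)
state=s3 head=4 tape=2222_[1]_   (s3,1)→(s3,2,·)
state=s3 head=4 tape=2222_[2]_   (s3,2)→(s1,1,←)
state=s1 head=3 tape=2222[_]1_   (s1,_)→(s2,2,→)
state=s2 head=4 tape=22222[1]_   (s2,1)→(s2,_,·)
state=s2 head=4 tape=22222[_]_   (s2,_)→(s3,_,→)
state=s3 head=5 tape=22222_[_]   (s3,_)→(s0,1,←)
state=s0 head=4 tape=22222[_]1   (s0,_)→(s3,1,·)
state=s3 head=4 tape=22222[1]1
After 28 steps: state s3, head at 4, tape 2222211.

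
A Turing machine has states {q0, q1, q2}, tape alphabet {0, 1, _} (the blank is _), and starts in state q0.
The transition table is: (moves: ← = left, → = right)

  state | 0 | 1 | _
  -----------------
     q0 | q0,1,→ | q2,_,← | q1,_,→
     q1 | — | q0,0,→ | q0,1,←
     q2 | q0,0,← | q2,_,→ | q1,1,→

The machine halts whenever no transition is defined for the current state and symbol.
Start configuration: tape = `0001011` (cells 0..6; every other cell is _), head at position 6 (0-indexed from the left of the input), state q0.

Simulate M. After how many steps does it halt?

14

state=q0 head=6 tape=000101[1]_   (q0,1)→(q2,_,←)
state=q2 head=5 tape=00010[1]__   (q2,1)→(q2,_,→)
state=q2 head=6 tape=00010_[_]_   (q2,_)→(q1,1,→)
state=q1 head=7 tape=00010_1[_]   (q1,_)→(q0,1,←)
state=q0 head=6 tape=00010_[1]1   (q0,1)→(q2,_,←)
state=q2 head=5 tape=00010[_]_1   (q2,_)→(q1,1,→)
state=q1 head=6 tape=000101[_]1   (q1,_)→(q0,1,←)
state=q0 head=5 tape=00010[1]11   (q0,1)→(q2,_,←)
state=q2 head=4 tape=0001[0]_11   (q2,0)→(q0,0,←)
state=q0 head=3 tape=000[1]0_11   (q0,1)→(q2,_,←)
state=q2 head=2 tape=00[0]_0_11   (q2,0)→(q0,0,←)
state=q0 head=1 tape=0[0]0_0_11   (q0,0)→(q0,1,→)
state=q0 head=2 tape=01[0]_0_11   (q0,0)→(q0,1,→)
state=q0 head=3 tape=011[_]0_11   (q0,_)→(q1,_,→)
state=q1 head=4 tape=011_[0]_11
M halts after 14 transitions.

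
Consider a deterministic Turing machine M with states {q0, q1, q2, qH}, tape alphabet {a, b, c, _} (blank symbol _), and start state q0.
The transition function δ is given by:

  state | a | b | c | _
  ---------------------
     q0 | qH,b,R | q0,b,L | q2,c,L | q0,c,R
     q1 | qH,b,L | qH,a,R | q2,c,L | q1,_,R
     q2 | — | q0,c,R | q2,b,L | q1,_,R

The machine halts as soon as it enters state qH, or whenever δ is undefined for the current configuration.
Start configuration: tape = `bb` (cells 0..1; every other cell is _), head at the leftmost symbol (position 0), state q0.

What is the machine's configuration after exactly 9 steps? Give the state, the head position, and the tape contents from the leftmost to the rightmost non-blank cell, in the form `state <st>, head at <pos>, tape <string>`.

state q1, head at -1, tape cbb

q0 | __[b]b   read b → write b, move L, go to q0
q0 | _[_]bb   read _ → write c, move R, go to q0
q0 | _c[b]b   read b → write b, move L, go to q0
q0 | _[c]bb   read c → write c, move L, go to q2
q2 | [_]cbb   read _ → write _, move R, go to q1
q1 | _[c]bb   read c → write c, move L, go to q2
q2 | [_]cbb   read _ → write _, move R, go to q1
q1 | _[c]bb   read c → write c, move L, go to q2
q2 | [_]cbb   read _ → write _, move R, go to q1
q1 | _[c]bb
After 9 steps: state q1, head at -1, tape cbb.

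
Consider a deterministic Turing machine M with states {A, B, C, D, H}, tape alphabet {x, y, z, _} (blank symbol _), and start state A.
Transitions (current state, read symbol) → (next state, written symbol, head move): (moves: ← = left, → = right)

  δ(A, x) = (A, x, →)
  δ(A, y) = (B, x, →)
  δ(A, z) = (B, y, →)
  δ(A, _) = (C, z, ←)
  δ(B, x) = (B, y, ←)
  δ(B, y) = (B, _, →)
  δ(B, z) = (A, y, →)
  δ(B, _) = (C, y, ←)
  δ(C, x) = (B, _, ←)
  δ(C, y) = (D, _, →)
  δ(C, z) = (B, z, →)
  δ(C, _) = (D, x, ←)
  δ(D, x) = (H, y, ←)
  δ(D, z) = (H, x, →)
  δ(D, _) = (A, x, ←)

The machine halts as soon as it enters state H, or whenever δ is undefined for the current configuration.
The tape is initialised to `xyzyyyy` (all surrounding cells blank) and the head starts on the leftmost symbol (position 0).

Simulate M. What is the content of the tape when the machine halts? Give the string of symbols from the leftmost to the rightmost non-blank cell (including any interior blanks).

state=A head=0 tape=[x]yzyyyy_   (A,x)→(A,x,→)
state=A head=1 tape=x[y]zyyyy_   (A,y)→(B,x,→)
state=B head=2 tape=xx[z]yyyy_   (B,z)→(A,y,→)
state=A head=3 tape=xxy[y]yyy_   (A,y)→(B,x,→)
state=B head=4 tape=xxyx[y]yy_   (B,y)→(B,_,→)
state=B head=5 tape=xxyx_[y]y_   (B,y)→(B,_,→)
state=B head=6 tape=xxyx__[y]_   (B,y)→(B,_,→)
state=B head=7 tape=xxyx___[_]   (B,_)→(C,y,←)
state=C head=6 tape=xxyx__[_]y   (C,_)→(D,x,←)
state=D head=5 tape=xxyx_[_]xy   (D,_)→(A,x,←)
state=A head=4 tape=xxyx[_]xxy   (A,_)→(C,z,←)
state=C head=3 tape=xxy[x]zxxy   (C,x)→(B,_,←)
state=B head=2 tape=xx[y]_zxxy   (B,y)→(B,_,→)
state=B head=3 tape=xx_[_]zxxy   (B,_)→(C,y,←)
state=C head=2 tape=xx[_]yzxxy   (C,_)→(D,x,←)
state=D head=1 tape=x[x]xyzxxy   (D,x)→(H,y,←)
state=H head=0 tape=[x]yxyzxxy
The non-blank tape span at halt is xyxyzxxy.

xyxyzxxy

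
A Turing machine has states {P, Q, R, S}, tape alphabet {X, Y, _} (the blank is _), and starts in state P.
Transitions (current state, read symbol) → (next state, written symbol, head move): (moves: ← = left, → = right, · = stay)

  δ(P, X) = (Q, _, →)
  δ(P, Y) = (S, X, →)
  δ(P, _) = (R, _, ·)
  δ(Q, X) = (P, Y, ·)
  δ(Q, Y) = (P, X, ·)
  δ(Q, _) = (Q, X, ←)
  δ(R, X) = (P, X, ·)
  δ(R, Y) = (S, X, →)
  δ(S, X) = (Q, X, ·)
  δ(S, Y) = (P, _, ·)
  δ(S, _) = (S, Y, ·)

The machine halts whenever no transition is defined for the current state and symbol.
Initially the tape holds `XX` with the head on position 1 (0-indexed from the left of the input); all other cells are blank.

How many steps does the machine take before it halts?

14

state=P head=1 tape=X[X]__   (P,X)→(Q,_,→)
state=Q head=2 tape=X_[_]_   (Q,_)→(Q,X,←)
state=Q head=1 tape=X[_]X_   (Q,_)→(Q,X,←)
state=Q head=0 tape=[X]XX_   (Q,X)→(P,Y,·)
state=P head=0 tape=[Y]XX_   (P,Y)→(S,X,→)
state=S head=1 tape=X[X]X_   (S,X)→(Q,X,·)
state=Q head=1 tape=X[X]X_   (Q,X)→(P,Y,·)
state=P head=1 tape=X[Y]X_   (P,Y)→(S,X,→)
state=S head=2 tape=XX[X]_   (S,X)→(Q,X,·)
state=Q head=2 tape=XX[X]_   (Q,X)→(P,Y,·)
state=P head=2 tape=XX[Y]_   (P,Y)→(S,X,→)
state=S head=3 tape=XXX[_]   (S,_)→(S,Y,·)
state=S head=3 tape=XXX[Y]   (S,Y)→(P,_,·)
state=P head=3 tape=XXX[_]   (P,_)→(R,_,·)
state=R head=3 tape=XXX[_]
M halts after 14 transitions.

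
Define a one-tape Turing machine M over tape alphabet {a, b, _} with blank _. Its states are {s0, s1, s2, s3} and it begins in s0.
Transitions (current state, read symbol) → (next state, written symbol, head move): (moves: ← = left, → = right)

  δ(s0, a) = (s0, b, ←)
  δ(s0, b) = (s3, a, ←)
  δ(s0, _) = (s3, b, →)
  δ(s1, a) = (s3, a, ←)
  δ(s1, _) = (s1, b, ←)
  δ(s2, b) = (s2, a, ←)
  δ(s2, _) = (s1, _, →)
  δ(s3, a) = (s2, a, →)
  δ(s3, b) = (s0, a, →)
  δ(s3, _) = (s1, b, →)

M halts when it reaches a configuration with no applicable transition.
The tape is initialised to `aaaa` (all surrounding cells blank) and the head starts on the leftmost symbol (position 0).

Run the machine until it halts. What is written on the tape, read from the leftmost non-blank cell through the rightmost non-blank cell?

state=s0 head=0 tape=___[a]aaa   (s0,a)→(s0,b,←)
state=s0 head=-1 tape=__[_]baaa   (s0,_)→(s3,b,→)
state=s3 head=0 tape=__b[b]aaa   (s3,b)→(s0,a,→)
state=s0 head=1 tape=__ba[a]aa   (s0,a)→(s0,b,←)
state=s0 head=0 tape=__b[a]baa   (s0,a)→(s0,b,←)
state=s0 head=-1 tape=__[b]bbaa   (s0,b)→(s3,a,←)
state=s3 head=-2 tape=_[_]abbaa   (s3,_)→(s1,b,→)
state=s1 head=-1 tape=_b[a]bbaa   (s1,a)→(s3,a,←)
state=s3 head=-2 tape=_[b]abbaa   (s3,b)→(s0,a,→)
state=s0 head=-1 tape=_a[a]bbaa   (s0,a)→(s0,b,←)
state=s0 head=-2 tape=_[a]bbbaa   (s0,a)→(s0,b,←)
state=s0 head=-3 tape=[_]bbbbaa   (s0,_)→(s3,b,→)
state=s3 head=-2 tape=b[b]bbbaa   (s3,b)→(s0,a,→)
state=s0 head=-1 tape=ba[b]bbaa   (s0,b)→(s3,a,←)
state=s3 head=-2 tape=b[a]abbaa   (s3,a)→(s2,a,→)
state=s2 head=-1 tape=ba[a]bbaa
The non-blank tape span at halt is baabbaa.

baabbaa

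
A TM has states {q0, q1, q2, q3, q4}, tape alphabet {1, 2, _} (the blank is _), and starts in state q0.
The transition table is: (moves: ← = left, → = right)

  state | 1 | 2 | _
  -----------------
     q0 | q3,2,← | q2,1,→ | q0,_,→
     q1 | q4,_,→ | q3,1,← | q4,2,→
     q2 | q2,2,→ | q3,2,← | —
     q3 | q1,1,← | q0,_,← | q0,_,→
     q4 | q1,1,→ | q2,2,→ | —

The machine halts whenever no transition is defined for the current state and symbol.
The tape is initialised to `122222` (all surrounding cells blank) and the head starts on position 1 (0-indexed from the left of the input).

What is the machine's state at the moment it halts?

q0 | 1[2]2222_   read 2 → write 1, move →, go to q2
q2 | 11[2]222_   read 2 → write 2, move ←, go to q3
q3 | 1[1]2222_   read 1 → write 1, move ←, go to q1
q1 | [1]12222_   read 1 → write _, move →, go to q4
q4 | _[1]2222_   read 1 → write 1, move →, go to q1
q1 | _1[2]222_   read 2 → write 1, move ←, go to q3
q3 | _[1]1222_   read 1 → write 1, move ←, go to q1
q1 | [_]11222_   read _ → write 2, move →, go to q4
q4 | 2[1]1222_   read 1 → write 1, move →, go to q1
q1 | 21[1]222_   read 1 → write _, move →, go to q4
q4 | 21_[2]22_   read 2 → write 2, move →, go to q2
q2 | 21_2[2]2_   read 2 → write 2, move ←, go to q3
q3 | 21_[2]22_   read 2 → write _, move ←, go to q0
q0 | 21[_]_22_   read _ → write _, move →, go to q0
q0 | 21_[_]22_   read _ → write _, move →, go to q0
q0 | 21__[2]2_   read 2 → write 1, move →, go to q2
q2 | 21__1[2]_   read 2 → write 2, move ←, go to q3
q3 | 21__[1]2_   read 1 → write 1, move ←, go to q1
q1 | 21_[_]12_   read _ → write 2, move →, go to q4
q4 | 21_2[1]2_   read 1 → write 1, move →, go to q1
q1 | 21_21[2]_   read 2 → write 1, move ←, go to q3
q3 | 21_2[1]1_   read 1 → write 1, move ←, go to q1
q1 | 21_[2]11_   read 2 → write 1, move ←, go to q3
q3 | 21[_]111_   read _ → write _, move →, go to q0
q0 | 21_[1]11_   read 1 → write 2, move ←, go to q3
q3 | 21[_]211_   read _ → write _, move →, go to q0
q0 | 21_[2]11_   read 2 → write 1, move →, go to q2
q2 | 21_1[1]1_   read 1 → write 2, move →, go to q2
q2 | 21_12[1]_   read 1 → write 2, move →, go to q2
q2 | 21_122[_]
No transition is defined for (q2, _); M halts in state q2.

q2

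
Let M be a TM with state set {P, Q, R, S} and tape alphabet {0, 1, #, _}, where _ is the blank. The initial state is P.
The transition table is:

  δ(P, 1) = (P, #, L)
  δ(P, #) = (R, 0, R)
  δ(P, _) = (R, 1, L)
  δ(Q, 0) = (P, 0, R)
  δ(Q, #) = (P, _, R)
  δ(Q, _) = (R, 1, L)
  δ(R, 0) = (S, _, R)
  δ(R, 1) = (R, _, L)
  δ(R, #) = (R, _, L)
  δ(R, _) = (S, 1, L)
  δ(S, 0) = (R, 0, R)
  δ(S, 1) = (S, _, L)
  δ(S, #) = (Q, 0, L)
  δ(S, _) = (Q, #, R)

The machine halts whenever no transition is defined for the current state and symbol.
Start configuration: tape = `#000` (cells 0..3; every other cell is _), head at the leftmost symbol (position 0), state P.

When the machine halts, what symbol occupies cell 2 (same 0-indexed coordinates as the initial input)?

1

P | [#]000__   read # → write 0, move R, go to R
R | 0[0]00__   read 0 → write _, move R, go to S
S | 0_[0]0__   read 0 → write 0, move R, go to R
R | 0_0[0]__   read 0 → write _, move R, go to S
S | 0_0_[_]_   read _ → write #, move R, go to Q
Q | 0_0_#[_]   read _ → write 1, move L, go to R
R | 0_0_[#]1   read # → write _, move L, go to R
R | 0_0[_]_1   read _ → write 1, move L, go to S
S | 0_[0]1_1   read 0 → write 0, move R, go to R
R | 0_0[1]_1   read 1 → write _, move L, go to R
R | 0_[0]__1   read 0 → write _, move R, go to S
S | 0__[_]_1   read _ → write #, move R, go to Q
Q | 0__#[_]1   read _ → write 1, move L, go to R
R | 0__[#]11   read # → write _, move L, go to R
R | 0_[_]_11   read _ → write 1, move L, go to S
S | 0[_]1_11   read _ → write #, move R, go to Q
Q | 0#[1]_11
Cell 2 holds 1 when M halts.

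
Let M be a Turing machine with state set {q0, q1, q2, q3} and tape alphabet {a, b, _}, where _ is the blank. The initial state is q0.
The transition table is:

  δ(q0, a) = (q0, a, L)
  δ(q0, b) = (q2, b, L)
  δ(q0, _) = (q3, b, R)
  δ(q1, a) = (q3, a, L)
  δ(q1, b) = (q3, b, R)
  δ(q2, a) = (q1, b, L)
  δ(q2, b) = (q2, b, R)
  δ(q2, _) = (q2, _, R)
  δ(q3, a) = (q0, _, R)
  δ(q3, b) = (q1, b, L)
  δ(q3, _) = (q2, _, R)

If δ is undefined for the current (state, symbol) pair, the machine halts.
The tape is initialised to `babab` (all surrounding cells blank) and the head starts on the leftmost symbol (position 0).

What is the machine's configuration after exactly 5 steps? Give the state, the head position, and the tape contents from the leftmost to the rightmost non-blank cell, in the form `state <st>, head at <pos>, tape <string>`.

state q3, head at 1, tape bbbab

state=q0 head=0 tape=_[b]abab   (q0,b)→(q2,b,L)
state=q2 head=-1 tape=[_]babab   (q2,_)→(q2,_,R)
state=q2 head=0 tape=_[b]abab   (q2,b)→(q2,b,R)
state=q2 head=1 tape=_b[a]bab   (q2,a)→(q1,b,L)
state=q1 head=0 tape=_[b]bbab   (q1,b)→(q3,b,R)
state=q3 head=1 tape=_b[b]bab
After 5 steps: state q3, head at 1, tape bbbab.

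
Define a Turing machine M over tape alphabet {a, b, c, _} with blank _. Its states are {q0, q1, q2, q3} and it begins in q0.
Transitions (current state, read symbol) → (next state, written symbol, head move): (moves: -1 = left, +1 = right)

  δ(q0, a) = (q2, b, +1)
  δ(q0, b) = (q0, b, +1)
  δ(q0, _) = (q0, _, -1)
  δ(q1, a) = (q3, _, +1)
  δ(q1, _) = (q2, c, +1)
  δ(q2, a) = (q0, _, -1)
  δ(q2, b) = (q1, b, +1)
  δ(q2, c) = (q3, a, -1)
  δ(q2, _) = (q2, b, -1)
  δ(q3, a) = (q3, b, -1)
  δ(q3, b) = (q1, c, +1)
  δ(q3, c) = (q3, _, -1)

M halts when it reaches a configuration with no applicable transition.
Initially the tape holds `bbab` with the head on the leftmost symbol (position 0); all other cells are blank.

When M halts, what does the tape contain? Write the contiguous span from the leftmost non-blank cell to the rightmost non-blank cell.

state=q0 head=0 tape=[b]bab____   (q0,b)→(q0,b,+1)
state=q0 head=1 tape=b[b]ab____   (q0,b)→(q0,b,+1)
state=q0 head=2 tape=bb[a]b____   (q0,a)→(q2,b,+1)
state=q2 head=3 tape=bbb[b]____   (q2,b)→(q1,b,+1)
state=q1 head=4 tape=bbbb[_]___   (q1,_)→(q2,c,+1)
state=q2 head=5 tape=bbbbc[_]__   (q2,_)→(q2,b,-1)
state=q2 head=4 tape=bbbb[c]b__   (q2,c)→(q3,a,-1)
state=q3 head=3 tape=bbb[b]ab__   (q3,b)→(q1,c,+1)
state=q1 head=4 tape=bbbc[a]b__   (q1,a)→(q3,_,+1)
state=q3 head=5 tape=bbbc_[b]__   (q3,b)→(q1,c,+1)
state=q1 head=6 tape=bbbc_c[_]_   (q1,_)→(q2,c,+1)
state=q2 head=7 tape=bbbc_cc[_]   (q2,_)→(q2,b,-1)
state=q2 head=6 tape=bbbc_c[c]b   (q2,c)→(q3,a,-1)
state=q3 head=5 tape=bbbc_[c]ab   (q3,c)→(q3,_,-1)
state=q3 head=4 tape=bbbc[_]_ab
The non-blank tape span at halt is bbbc__ab.

bbbc__ab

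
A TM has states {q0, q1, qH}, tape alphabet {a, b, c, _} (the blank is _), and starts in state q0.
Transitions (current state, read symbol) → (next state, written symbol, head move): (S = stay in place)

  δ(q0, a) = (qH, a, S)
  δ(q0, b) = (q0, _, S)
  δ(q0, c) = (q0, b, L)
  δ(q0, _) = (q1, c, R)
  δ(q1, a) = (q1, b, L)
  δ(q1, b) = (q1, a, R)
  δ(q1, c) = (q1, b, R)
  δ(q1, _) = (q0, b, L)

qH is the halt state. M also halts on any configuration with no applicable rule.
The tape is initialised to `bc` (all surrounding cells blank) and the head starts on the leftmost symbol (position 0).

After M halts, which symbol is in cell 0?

q0 | [b]c__   read b → write _, move S, go to q0
q0 | [_]c__   read _ → write c, move R, go to q1
q1 | c[c]__   read c → write b, move R, go to q1
q1 | cb[_]_   read _ → write b, move L, go to q0
q0 | c[b]b_   read b → write _, move S, go to q0
q0 | c[_]b_   read _ → write c, move R, go to q1
q1 | cc[b]_   read b → write a, move R, go to q1
q1 | cca[_]   read _ → write b, move L, go to q0
q0 | cc[a]b   read a → write a, move S, go to qH
qH | cc[a]b
Cell 0 holds c when M halts.

c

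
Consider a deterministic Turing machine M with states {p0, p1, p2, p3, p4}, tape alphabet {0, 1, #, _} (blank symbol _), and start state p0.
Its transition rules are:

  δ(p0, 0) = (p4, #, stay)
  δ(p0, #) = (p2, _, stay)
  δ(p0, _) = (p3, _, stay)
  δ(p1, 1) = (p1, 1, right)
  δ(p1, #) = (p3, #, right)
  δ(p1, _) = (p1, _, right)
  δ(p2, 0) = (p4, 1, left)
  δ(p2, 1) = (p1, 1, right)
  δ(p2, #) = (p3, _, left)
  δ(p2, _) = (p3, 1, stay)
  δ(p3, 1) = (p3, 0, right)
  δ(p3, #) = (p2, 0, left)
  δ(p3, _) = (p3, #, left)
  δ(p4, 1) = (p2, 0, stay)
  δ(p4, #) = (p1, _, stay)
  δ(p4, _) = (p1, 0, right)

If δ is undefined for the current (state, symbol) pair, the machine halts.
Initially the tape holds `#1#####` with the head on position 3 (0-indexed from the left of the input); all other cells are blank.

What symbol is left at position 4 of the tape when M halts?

0

p0 | #1#[#]###   read # → write _, move stay, go to p2
p2 | #1#[_]###   read _ → write 1, move stay, go to p3
p3 | #1#[1]###   read 1 → write 0, move right, go to p3
p3 | #1#0[#]##   read # → write 0, move left, go to p2
p2 | #1#[0]0##   read 0 → write 1, move left, go to p4
p4 | #1[#]10##   read # → write _, move stay, go to p1
p1 | #1[_]10##   read _ → write _, move right, go to p1
p1 | #1_[1]0##   read 1 → write 1, move right, go to p1
p1 | #1_1[0]##
Cell 4 holds 0 when M halts.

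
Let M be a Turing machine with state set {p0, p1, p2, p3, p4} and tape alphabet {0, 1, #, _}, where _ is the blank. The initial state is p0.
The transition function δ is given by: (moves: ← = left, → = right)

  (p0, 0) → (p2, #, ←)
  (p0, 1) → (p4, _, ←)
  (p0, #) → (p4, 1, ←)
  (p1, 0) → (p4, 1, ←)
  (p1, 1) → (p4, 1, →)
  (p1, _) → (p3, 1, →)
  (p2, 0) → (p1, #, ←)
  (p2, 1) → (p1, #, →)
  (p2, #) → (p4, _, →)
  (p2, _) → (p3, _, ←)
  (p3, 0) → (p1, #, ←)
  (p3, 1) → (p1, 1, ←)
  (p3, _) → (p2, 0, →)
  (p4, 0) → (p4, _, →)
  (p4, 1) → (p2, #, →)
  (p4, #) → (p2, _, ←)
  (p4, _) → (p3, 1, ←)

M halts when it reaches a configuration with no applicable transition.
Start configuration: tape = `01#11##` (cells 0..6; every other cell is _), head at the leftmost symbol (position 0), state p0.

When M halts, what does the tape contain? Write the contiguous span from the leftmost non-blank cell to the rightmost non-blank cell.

state=p0 head=0 tape=___[0]1#11##   (p0,0)→(p2,#,←)
state=p2 head=-1 tape=__[_]#1#11##   (p2,_)→(p3,_,←)
state=p3 head=-2 tape=_[_]_#1#11##   (p3,_)→(p2,0,→)
state=p2 head=-1 tape=_0[_]#1#11##   (p2,_)→(p3,_,←)
state=p3 head=-2 tape=_[0]_#1#11##   (p3,0)→(p1,#,←)
state=p1 head=-3 tape=[_]#_#1#11##   (p1,_)→(p3,1,→)
state=p3 head=-2 tape=1[#]_#1#11##
The non-blank tape span at halt is 1#_#1#11##.

1#_#1#11##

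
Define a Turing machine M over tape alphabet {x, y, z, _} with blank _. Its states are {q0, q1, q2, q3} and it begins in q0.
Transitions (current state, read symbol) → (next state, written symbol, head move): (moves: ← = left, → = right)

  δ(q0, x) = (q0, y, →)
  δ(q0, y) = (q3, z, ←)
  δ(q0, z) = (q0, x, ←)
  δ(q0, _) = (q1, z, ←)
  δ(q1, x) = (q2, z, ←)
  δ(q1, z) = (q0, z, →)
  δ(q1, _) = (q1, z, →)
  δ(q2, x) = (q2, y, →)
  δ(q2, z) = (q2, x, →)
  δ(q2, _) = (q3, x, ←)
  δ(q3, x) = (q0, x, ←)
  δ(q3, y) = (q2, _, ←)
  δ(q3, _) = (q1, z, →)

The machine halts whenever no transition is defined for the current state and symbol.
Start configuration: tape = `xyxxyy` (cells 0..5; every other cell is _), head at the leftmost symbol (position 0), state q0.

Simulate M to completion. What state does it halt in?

q2

q0 | __[x]yxxyy   read x → write y, move →, go to q0
q0 | __y[y]xxyy   read y → write z, move ←, go to q3
q3 | __[y]zxxyy   read y → write _, move ←, go to q2
q2 | _[_]_zxxyy   read _ → write x, move ←, go to q3
q3 | [_]x_zxxyy   read _ → write z, move →, go to q1
q1 | z[x]_zxxyy   read x → write z, move ←, go to q2
q2 | [z]z_zxxyy   read z → write x, move →, go to q2
q2 | x[z]_zxxyy   read z → write x, move →, go to q2
q2 | xx[_]zxxyy   read _ → write x, move ←, go to q3
q3 | x[x]xzxxyy   read x → write x, move ←, go to q0
q0 | [x]xxzxxyy   read x → write y, move →, go to q0
q0 | y[x]xzxxyy   read x → write y, move →, go to q0
q0 | yy[x]zxxyy   read x → write y, move →, go to q0
q0 | yyy[z]xxyy   read z → write x, move ←, go to q0
q0 | yy[y]xxxyy   read y → write z, move ←, go to q3
q3 | y[y]zxxxyy   read y → write _, move ←, go to q2
q2 | [y]_zxxxyy
No transition is defined for (q2, y); M halts in state q2.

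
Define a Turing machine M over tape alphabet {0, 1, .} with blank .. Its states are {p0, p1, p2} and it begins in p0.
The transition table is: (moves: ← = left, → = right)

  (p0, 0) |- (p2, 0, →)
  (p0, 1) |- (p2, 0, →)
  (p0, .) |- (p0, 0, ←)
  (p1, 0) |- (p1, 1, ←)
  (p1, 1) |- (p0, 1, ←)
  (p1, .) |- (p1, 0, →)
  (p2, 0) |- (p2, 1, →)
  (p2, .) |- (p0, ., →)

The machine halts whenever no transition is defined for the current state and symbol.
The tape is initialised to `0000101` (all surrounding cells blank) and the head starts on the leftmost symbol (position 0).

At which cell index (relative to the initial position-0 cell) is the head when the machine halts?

4

p0 | [0]000101   read 0 → write 0, move →, go to p2
p2 | 0[0]00101   read 0 → write 1, move →, go to p2
p2 | 01[0]0101   read 0 → write 1, move →, go to p2
p2 | 011[0]101   read 0 → write 1, move →, go to p2
p2 | 0111[1]01
At halt the head is at cell 4.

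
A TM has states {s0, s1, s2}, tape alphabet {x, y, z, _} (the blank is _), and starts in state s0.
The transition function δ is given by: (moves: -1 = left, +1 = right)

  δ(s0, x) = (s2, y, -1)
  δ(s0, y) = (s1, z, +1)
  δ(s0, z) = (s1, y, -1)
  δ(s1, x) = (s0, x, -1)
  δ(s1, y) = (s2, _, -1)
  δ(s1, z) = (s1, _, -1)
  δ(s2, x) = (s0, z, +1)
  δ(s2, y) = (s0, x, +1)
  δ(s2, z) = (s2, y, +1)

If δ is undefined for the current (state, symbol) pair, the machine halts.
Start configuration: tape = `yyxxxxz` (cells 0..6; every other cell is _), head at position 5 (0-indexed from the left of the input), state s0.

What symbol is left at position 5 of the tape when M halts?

s0 | _yyxxx[x]z   read x → write y, move -1, go to s2
s2 | _yyxx[x]yz   read x → write z, move +1, go to s0
s0 | _yyxxz[y]z   read y → write z, move +1, go to s1
s1 | _yyxxzz[z]   read z → write _, move -1, go to s1
s1 | _yyxxz[z]_   read z → write _, move -1, go to s1
s1 | _yyxx[z]__   read z → write _, move -1, go to s1
s1 | _yyx[x]___   read x → write x, move -1, go to s0
s0 | _yy[x]x___   read x → write y, move -1, go to s2
s2 | _y[y]yx___   read y → write x, move +1, go to s0
s0 | _yx[y]x___   read y → write z, move +1, go to s1
s1 | _yxz[x]___   read x → write x, move -1, go to s0
s0 | _yx[z]x___   read z → write y, move -1, go to s1
s1 | _y[x]yx___   read x → write x, move -1, go to s0
s0 | _[y]xyx___   read y → write z, move +1, go to s1
s1 | _z[x]yx___   read x → write x, move -1, go to s0
s0 | _[z]xyx___   read z → write y, move -1, go to s1
s1 | [_]yxyx___
Cell 5 holds _ when M halts.

_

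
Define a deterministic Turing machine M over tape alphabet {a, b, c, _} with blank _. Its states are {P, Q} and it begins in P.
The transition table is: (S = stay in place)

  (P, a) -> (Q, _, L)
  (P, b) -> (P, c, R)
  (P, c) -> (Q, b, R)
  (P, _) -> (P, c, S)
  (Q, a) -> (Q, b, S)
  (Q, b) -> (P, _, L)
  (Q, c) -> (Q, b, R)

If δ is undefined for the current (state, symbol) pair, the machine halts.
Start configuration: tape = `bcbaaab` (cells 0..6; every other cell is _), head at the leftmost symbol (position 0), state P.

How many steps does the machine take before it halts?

P | [b]cbaaab_   read b → write c, move R, go to P
P | c[c]baaab_   read c → write b, move R, go to Q
Q | cb[b]aaab_   read b → write _, move L, go to P
P | c[b]_aaab_   read b → write c, move R, go to P
P | cc[_]aaab_   read _ → write c, move S, go to P
P | cc[c]aaab_   read c → write b, move R, go to Q
Q | ccb[a]aab_   read a → write b, move S, go to Q
Q | ccb[b]aab_   read b → write _, move L, go to P
P | cc[b]_aab_   read b → write c, move R, go to P
P | ccc[_]aab_   read _ → write c, move S, go to P
P | ccc[c]aab_   read c → write b, move R, go to Q
Q | cccb[a]ab_   read a → write b, move S, go to Q
Q | cccb[b]ab_   read b → write _, move L, go to P
P | ccc[b]_ab_   read b → write c, move R, go to P
P | cccc[_]ab_   read _ → write c, move S, go to P
P | cccc[c]ab_   read c → write b, move R, go to Q
Q | ccccb[a]b_   read a → write b, move S, go to Q
Q | ccccb[b]b_   read b → write _, move L, go to P
P | cccc[b]_b_   read b → write c, move R, go to P
P | ccccc[_]b_   read _ → write c, move S, go to P
P | ccccc[c]b_   read c → write b, move R, go to Q
Q | cccccb[b]_   read b → write _, move L, go to P
P | ccccc[b]__   read b → write c, move R, go to P
P | cccccc[_]_   read _ → write c, move S, go to P
P | cccccc[c]_   read c → write b, move R, go to Q
Q | ccccccb[_]
M halts after 25 transitions.

25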